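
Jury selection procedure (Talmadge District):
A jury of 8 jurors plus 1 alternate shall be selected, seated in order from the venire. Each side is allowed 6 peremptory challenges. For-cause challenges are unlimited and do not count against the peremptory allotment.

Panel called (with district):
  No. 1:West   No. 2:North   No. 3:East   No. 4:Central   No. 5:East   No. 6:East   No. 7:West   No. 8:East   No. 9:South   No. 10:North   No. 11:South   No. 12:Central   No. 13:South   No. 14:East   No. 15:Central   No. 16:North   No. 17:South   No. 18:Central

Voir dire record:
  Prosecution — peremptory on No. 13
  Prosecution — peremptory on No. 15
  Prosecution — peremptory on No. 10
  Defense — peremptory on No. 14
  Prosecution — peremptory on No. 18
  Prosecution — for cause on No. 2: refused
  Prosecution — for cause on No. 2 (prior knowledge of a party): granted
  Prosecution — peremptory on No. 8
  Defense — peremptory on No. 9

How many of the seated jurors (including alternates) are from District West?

2

Removed: #2, #8, #9, #10, #13, #14, #15, #18.
Seated (9 incl. alternates): #1, #3, #4, #5, #6, #7, #11, #12, #16.
Of those, in District West: #1, #7 → 2.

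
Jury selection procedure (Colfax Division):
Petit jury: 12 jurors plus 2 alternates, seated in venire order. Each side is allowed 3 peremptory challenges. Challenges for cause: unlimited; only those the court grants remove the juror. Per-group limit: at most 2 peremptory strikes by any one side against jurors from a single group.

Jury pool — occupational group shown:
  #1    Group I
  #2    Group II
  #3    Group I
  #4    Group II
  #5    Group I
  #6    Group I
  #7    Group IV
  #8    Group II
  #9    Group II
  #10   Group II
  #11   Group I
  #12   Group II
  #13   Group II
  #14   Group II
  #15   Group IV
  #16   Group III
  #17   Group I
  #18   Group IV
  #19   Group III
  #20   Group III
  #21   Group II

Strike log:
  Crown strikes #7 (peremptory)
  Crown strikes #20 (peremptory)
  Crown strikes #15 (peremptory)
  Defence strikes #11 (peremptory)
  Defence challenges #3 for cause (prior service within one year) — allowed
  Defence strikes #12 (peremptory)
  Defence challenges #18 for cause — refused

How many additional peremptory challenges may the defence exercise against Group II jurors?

Defence peremptories so far: #11, #12 — 2 of 3 used, 1 left overall.
Against Group II: #12 — 1 used; per-group cap 2 leaves 1.
Binding limit: min(1, 1) = 1.

1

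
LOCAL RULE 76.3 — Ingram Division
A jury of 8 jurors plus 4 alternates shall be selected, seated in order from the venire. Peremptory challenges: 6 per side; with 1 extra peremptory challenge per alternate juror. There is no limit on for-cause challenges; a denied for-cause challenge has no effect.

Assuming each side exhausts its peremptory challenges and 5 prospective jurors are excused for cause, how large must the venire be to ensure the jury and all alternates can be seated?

37

Seats to fill: 8 + 4 alternates = 12.
Peremptories: 6 + 1×4 = 10 per side × 2 sides = 20.
For-cause removals: 5.
Minimum venire: 12 + 20 + 5 = 37.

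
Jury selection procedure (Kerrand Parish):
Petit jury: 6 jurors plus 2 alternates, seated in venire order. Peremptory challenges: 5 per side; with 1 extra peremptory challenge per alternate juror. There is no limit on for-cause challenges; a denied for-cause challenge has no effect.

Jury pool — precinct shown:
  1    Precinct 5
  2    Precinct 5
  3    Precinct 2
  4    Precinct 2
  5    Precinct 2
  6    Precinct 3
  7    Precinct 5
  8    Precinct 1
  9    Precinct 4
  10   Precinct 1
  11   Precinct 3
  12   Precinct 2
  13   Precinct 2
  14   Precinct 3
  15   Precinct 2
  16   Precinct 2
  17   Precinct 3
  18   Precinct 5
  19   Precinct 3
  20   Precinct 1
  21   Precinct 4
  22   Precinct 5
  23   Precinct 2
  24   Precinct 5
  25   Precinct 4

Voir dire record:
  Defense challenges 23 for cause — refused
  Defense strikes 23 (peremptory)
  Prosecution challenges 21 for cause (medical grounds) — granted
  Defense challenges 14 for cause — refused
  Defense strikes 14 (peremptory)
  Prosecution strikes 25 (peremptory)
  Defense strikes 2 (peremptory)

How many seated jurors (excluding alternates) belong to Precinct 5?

2

Removed: #2, #14, #21, #23, #25.
Seated jurors 1–6: #1, #3, #4, #5, #6, #7 (alternates #8, #9 not counted).
Of those, in Precinct 5: #1, #7 → 2.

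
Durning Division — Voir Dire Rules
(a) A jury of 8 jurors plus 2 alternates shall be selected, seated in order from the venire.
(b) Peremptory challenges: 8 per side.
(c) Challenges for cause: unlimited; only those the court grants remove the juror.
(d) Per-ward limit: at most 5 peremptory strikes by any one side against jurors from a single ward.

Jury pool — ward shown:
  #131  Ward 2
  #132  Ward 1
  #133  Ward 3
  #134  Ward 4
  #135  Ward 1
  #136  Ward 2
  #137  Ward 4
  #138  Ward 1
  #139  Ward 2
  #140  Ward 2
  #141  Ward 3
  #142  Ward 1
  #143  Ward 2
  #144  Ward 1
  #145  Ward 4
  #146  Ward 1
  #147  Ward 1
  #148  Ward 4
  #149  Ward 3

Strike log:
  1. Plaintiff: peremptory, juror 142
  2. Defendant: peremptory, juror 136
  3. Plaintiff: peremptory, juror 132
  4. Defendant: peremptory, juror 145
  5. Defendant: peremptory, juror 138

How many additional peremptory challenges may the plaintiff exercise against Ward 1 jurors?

Plaintiff peremptories so far: #142, #132 — 2 of 8 used, 6 left overall.
Against Ward 1: #142, #132 — 2 used; per-ward cap 5 leaves 3.
Binding limit: min(6, 3) = 3.

3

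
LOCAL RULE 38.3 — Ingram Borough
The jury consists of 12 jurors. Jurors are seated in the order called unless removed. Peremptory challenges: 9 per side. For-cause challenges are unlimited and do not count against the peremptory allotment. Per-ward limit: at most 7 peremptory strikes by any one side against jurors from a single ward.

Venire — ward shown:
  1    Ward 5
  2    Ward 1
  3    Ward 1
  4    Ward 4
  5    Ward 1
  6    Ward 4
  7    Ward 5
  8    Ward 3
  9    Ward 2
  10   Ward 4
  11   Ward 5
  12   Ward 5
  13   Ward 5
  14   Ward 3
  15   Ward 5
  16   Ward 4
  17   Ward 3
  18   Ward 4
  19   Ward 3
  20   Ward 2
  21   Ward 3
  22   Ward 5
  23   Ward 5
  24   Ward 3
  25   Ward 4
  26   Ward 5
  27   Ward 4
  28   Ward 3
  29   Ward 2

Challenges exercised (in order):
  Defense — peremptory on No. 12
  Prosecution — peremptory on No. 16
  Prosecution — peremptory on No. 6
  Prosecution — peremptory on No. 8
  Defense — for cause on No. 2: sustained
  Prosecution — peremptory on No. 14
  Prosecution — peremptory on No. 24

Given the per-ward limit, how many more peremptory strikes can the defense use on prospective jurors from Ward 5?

6

Defense peremptories so far: #12 — 1 of 9 used, 8 left overall.
Against Ward 5: #12 — 1 used; per-ward cap 7 leaves 6.
Binding limit: min(8, 6) = 6.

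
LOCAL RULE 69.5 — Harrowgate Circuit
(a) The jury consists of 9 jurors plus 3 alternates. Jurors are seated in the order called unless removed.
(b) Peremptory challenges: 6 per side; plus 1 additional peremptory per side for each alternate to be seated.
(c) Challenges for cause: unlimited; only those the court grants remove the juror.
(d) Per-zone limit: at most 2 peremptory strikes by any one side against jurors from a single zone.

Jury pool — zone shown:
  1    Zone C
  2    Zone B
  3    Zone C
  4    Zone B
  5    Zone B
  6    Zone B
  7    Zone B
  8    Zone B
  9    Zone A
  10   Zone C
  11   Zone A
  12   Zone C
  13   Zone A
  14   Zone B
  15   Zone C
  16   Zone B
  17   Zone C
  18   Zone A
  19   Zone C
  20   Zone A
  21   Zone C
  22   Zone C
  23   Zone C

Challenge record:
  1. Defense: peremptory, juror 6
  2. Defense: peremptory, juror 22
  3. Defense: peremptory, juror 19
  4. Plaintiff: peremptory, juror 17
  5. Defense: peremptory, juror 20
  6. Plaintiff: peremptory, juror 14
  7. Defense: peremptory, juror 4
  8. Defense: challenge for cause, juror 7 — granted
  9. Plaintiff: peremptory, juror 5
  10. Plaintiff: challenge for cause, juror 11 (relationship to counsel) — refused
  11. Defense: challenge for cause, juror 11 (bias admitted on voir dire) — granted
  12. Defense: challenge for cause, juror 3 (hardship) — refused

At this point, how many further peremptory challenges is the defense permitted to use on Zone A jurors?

1

Defense peremptories so far: #6, #22, #19, #20, #4 — 5 of 9 used, 4 left overall.
Against Zone A: #20 — 1 used; per-zone cap 2 leaves 1.
Binding limit: min(4, 1) = 1.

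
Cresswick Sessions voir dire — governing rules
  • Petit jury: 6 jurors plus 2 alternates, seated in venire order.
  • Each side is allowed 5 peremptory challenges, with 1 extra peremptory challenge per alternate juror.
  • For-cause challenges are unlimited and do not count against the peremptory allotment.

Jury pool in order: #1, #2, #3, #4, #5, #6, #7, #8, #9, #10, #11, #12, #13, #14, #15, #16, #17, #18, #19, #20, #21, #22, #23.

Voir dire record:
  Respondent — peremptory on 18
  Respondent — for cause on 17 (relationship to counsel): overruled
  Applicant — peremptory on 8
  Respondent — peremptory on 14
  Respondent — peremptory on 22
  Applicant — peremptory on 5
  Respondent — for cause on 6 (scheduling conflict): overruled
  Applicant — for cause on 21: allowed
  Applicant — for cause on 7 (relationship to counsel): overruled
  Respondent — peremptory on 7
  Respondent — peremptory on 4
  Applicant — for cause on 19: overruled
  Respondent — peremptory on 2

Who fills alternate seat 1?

12

Removed: #2, #4, #5, #7, #8, #14, #18, #21, #22. (#6, #17, #19 stay — for-cause denied.)
Seating in order: seats 1–6 → #1, #3, #6, #9, #10, #11; alternates → #12, #13.
So alternate 1 is #12.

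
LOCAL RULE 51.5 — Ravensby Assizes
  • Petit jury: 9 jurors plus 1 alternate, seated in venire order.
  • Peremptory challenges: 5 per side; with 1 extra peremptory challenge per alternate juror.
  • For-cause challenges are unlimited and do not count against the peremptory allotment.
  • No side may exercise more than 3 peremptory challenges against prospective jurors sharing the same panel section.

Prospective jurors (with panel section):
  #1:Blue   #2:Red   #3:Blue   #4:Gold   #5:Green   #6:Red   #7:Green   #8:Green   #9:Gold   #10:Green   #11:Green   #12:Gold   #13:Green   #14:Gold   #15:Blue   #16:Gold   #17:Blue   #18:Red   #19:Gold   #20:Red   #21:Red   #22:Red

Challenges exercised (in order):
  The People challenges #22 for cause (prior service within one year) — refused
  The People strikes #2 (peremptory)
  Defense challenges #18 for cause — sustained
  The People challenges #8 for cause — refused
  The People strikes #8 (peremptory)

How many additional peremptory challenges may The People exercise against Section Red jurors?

2

The People peremptories so far: #2, #8 — 2 of 6 used, 4 left overall.
Against Section Red: #2 — 1 used; per-section cap 3 leaves 2.
Binding limit: min(4, 2) = 2.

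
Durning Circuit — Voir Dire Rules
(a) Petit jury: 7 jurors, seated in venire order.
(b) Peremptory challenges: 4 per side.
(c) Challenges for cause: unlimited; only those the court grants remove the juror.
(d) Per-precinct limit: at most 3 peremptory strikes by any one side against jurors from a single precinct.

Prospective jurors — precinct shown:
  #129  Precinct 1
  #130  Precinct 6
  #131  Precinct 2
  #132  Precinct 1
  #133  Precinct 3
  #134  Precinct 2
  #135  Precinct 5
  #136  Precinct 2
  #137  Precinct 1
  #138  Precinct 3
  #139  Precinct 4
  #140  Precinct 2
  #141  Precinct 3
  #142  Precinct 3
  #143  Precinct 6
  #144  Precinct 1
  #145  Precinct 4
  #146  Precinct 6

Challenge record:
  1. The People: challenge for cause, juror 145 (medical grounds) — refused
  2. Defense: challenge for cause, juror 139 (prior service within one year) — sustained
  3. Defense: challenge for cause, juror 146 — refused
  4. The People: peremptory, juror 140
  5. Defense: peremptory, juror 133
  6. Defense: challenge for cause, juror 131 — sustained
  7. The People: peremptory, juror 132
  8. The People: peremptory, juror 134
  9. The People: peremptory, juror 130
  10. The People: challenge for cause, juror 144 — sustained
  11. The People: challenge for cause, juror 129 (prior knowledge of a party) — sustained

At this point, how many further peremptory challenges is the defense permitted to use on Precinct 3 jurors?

Defense peremptories so far: #133 — 1 of 4 used, 3 left overall.
Against Precinct 3: #133 — 1 used; per-precinct cap 3 leaves 2.
Binding limit: min(3, 2) = 2.

2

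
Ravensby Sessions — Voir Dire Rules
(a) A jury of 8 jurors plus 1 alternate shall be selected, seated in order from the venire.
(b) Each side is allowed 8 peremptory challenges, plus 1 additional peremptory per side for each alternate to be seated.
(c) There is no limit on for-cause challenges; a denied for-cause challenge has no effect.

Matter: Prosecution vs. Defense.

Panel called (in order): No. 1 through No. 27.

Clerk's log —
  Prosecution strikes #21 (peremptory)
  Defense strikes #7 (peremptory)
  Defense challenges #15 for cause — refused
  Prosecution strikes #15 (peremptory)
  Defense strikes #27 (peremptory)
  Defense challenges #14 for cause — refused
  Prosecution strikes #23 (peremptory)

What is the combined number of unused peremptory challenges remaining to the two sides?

Prosecution allotment: 8 base + 1 × 1 alternate = 9. Defense allotment: 8 base + 1 × 1 alternate = 9.
Prosecution peremptories used: #21, #15, #23 — 3.
Defense peremptories used: #7, #27 — 2 (for-cause on #15, #14 don't count).
Remaining: (9 − 3) + (9 − 2) = 13.

13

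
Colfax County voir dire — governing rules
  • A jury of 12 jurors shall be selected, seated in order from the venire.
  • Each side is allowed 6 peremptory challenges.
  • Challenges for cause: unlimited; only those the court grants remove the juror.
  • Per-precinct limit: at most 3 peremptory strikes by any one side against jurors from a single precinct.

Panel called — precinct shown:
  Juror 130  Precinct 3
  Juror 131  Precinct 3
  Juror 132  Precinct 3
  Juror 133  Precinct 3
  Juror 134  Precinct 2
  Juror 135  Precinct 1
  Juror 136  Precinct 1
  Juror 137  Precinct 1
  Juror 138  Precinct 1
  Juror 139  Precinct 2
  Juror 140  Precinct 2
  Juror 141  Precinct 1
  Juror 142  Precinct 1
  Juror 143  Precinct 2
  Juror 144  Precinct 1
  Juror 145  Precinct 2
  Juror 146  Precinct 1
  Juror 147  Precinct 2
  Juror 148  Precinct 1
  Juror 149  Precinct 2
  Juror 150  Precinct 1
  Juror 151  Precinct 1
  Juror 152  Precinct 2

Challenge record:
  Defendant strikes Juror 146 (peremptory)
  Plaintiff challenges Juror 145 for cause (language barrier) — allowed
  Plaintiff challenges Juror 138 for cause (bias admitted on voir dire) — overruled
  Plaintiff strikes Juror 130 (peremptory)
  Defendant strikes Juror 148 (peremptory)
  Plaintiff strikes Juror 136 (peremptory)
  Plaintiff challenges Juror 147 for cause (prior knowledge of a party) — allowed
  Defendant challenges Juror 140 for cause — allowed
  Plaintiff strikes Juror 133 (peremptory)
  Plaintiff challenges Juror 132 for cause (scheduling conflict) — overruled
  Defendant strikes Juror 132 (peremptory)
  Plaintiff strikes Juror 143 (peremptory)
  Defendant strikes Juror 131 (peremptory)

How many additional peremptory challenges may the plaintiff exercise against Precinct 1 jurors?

2

Plaintiff peremptories so far: #130, #136, #133, #143 — 4 of 6 used, 2 left overall.
Against Precinct 1: #136 — 1 used; per-precinct cap 3 leaves 2.
Binding limit: min(2, 2) = 2.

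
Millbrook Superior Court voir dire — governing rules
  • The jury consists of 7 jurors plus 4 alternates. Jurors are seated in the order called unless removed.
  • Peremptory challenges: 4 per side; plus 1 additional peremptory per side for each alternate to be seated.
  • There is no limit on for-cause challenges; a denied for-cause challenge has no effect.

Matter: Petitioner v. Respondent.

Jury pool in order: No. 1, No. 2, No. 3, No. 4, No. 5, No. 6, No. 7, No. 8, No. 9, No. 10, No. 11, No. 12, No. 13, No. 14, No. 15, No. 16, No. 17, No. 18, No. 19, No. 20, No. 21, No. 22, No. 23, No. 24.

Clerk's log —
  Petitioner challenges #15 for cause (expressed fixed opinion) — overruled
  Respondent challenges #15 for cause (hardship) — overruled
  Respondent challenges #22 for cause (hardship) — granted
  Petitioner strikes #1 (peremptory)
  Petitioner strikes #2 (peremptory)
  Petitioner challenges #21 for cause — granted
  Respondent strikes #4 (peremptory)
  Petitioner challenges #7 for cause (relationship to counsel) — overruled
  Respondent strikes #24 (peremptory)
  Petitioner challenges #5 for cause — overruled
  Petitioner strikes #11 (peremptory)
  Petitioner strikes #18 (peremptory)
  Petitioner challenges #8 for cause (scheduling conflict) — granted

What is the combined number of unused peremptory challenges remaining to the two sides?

10

Petitioner allotment: 4 base + 1 × 4 alternates = 8. Respondent allotment: 4 base + 1 × 4 alternates = 8.
Petitioner peremptories used: #1, #2, #11, #18 — 4 (for-cause on #15, #21, #7, #5, #8 don't count).
Respondent peremptories used: #4, #24 — 2 (for-cause on #15, #22 don't count).
Remaining: (8 − 4) + (8 − 2) = 10.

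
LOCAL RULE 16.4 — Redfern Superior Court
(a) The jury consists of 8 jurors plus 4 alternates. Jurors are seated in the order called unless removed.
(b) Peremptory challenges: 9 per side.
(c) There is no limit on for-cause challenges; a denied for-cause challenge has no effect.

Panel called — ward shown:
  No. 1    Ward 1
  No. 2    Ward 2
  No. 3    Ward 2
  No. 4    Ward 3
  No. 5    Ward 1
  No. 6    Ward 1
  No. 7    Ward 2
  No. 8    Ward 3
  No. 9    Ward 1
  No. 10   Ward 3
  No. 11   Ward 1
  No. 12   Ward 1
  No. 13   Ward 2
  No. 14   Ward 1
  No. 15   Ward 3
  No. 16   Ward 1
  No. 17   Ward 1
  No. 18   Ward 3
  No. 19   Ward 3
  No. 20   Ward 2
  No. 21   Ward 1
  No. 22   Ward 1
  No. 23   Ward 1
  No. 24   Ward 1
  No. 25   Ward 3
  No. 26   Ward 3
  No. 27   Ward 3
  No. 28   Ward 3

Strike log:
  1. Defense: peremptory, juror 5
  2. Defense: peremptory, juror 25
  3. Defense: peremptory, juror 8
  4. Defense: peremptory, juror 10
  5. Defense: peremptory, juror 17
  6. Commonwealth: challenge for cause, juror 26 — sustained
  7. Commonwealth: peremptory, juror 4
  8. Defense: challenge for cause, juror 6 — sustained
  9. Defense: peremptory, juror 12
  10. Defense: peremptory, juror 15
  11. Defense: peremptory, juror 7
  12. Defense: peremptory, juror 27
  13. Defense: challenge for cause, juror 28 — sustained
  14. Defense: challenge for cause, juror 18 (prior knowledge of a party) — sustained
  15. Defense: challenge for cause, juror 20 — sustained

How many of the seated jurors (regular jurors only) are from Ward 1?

Removed: #4, #5, #6, #7, #8, #10, #12, #15, #17, #18, #20, #25, #26, #27, #28.
Seated jurors 1–8: #1, #2, #3, #9, #11, #13, #14, #16 (alternates #19, #21, #22, #23 not counted).
Of those, in Ward 1: #1, #9, #11, #14, #16 → 5.

5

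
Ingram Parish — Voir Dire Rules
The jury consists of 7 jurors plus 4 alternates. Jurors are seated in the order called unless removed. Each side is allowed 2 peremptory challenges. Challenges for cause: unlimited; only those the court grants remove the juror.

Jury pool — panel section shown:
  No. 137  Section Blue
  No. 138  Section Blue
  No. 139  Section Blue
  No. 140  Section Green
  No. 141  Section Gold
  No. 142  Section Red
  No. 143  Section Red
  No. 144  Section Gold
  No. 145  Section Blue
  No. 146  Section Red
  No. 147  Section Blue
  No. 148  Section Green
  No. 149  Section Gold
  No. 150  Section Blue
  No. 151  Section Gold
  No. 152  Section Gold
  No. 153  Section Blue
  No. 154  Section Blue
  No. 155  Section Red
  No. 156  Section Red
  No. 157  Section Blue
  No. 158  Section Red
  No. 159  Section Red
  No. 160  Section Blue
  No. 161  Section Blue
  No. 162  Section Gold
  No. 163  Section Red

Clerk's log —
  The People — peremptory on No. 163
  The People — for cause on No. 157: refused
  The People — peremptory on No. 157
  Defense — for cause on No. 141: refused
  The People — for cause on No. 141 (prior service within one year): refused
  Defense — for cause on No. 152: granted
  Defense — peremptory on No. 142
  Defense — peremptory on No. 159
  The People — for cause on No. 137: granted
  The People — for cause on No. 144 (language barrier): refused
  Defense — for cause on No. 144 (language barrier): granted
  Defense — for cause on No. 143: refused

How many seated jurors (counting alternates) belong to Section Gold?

Removed: #137, #142, #144, #152, #157, #159, #163.
Seated (11 incl. alternates): #138, #139, #140, #141, #143, #145, #146, #147, #148, #149, #150.
Of those, in Section Gold: #141, #149 → 2.

2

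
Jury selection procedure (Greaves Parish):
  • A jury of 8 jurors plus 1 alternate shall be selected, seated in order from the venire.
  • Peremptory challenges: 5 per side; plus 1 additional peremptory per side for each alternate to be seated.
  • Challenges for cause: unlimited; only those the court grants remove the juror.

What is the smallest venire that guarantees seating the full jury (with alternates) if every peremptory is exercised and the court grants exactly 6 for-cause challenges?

27

Seats to fill: 8 + 1 alternates = 9.
Peremptories: 5 + 1×1 = 6 per side × 2 sides = 12.
For-cause removals: 6.
Minimum venire: 9 + 12 + 6 = 27.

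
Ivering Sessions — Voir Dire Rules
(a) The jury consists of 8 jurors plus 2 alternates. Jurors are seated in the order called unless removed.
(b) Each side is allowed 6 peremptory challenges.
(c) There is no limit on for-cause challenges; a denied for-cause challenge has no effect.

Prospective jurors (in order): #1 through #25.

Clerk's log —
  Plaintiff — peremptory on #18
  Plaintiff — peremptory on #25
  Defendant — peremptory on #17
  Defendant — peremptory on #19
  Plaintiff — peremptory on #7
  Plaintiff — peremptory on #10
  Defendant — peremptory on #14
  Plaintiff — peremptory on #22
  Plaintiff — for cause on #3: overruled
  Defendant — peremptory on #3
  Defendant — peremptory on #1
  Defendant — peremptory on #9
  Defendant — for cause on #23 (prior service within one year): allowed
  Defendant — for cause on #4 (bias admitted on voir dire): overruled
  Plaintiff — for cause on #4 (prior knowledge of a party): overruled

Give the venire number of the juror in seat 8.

Removed: #1, #3, #7, #9, #10, #14, #17, #18, #19, #22, #23, #25. (#4 stays — for-cause denied.)
Seating in order: seats 1–8 → #2, #4, #5, #6, #8, #11, #12, #13; alternates → #15, #16.
So seat 8 is #13.

13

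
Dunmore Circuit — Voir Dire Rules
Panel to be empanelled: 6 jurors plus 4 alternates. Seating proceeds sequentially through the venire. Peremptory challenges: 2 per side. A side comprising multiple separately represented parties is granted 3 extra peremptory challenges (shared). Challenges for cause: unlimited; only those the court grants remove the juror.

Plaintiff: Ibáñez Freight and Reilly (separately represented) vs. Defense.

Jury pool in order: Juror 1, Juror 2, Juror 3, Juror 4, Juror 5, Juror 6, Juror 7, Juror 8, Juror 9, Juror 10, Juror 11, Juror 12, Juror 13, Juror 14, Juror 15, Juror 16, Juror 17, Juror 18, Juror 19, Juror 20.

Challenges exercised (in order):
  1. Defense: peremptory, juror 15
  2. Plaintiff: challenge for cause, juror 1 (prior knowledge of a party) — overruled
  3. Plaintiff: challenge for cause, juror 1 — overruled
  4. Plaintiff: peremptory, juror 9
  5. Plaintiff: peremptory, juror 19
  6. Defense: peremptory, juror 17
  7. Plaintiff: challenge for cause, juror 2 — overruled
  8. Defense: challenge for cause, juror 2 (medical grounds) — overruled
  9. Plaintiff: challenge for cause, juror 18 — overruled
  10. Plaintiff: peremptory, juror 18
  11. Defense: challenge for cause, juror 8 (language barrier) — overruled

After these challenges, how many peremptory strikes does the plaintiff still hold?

Plaintiff allotment: 2 base + 3 multi-party = 5.
Plaintiff peremptories used: #9, #19, #18 — 3 (for-cause on #1, #1, #2, #18 don't count).
Remaining: 5 − 3 = 2.

2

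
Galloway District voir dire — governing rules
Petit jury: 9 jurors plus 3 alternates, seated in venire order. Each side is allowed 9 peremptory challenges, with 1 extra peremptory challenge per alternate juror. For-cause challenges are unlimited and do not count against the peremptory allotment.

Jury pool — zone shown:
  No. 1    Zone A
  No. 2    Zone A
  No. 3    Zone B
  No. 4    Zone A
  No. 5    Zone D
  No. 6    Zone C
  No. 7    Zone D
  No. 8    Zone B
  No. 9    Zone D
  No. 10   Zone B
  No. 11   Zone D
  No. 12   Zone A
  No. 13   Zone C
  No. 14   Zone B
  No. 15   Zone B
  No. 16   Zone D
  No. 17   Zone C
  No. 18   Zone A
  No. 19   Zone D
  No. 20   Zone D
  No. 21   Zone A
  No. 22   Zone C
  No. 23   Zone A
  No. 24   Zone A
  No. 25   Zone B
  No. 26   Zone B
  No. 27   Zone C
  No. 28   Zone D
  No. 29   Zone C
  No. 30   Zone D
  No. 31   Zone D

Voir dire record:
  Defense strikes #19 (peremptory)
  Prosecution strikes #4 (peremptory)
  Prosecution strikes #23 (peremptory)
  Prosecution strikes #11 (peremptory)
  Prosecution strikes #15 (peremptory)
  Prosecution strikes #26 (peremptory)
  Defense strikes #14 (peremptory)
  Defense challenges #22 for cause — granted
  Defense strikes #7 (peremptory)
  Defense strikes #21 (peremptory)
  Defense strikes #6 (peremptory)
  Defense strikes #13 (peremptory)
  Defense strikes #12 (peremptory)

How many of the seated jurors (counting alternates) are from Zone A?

4

Removed: #4, #6, #7, #11, #12, #13, #14, #15, #19, #21, #22, #23, #26.
Seated (12 incl. alternates): #1, #2, #3, #5, #8, #9, #10, #16, #17, #18, #20, #24.
Of those, in Zone A: #1, #2, #18, #24 → 4.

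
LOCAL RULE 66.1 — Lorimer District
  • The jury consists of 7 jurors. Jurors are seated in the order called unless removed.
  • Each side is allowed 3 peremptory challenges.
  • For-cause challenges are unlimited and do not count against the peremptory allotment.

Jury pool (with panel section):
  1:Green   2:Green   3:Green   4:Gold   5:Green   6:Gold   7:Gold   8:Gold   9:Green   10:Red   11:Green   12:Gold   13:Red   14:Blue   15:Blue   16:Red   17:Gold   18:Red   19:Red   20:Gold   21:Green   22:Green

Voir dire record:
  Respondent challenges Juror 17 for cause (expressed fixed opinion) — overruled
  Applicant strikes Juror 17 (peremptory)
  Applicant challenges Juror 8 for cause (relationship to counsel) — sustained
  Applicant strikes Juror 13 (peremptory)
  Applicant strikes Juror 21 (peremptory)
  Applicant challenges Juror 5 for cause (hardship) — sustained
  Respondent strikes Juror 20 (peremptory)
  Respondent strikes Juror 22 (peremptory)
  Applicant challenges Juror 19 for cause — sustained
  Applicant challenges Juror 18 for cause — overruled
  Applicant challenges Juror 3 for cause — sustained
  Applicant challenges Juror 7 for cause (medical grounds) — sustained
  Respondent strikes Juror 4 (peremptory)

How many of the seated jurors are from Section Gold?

2

Removed: #3, #4, #5, #7, #8, #13, #17, #19, #20, #21, #22.
Seated jurors 1–7: #1, #2, #6, #9, #10, #11, #12.
Of those, in Section Gold: #6, #12 → 2.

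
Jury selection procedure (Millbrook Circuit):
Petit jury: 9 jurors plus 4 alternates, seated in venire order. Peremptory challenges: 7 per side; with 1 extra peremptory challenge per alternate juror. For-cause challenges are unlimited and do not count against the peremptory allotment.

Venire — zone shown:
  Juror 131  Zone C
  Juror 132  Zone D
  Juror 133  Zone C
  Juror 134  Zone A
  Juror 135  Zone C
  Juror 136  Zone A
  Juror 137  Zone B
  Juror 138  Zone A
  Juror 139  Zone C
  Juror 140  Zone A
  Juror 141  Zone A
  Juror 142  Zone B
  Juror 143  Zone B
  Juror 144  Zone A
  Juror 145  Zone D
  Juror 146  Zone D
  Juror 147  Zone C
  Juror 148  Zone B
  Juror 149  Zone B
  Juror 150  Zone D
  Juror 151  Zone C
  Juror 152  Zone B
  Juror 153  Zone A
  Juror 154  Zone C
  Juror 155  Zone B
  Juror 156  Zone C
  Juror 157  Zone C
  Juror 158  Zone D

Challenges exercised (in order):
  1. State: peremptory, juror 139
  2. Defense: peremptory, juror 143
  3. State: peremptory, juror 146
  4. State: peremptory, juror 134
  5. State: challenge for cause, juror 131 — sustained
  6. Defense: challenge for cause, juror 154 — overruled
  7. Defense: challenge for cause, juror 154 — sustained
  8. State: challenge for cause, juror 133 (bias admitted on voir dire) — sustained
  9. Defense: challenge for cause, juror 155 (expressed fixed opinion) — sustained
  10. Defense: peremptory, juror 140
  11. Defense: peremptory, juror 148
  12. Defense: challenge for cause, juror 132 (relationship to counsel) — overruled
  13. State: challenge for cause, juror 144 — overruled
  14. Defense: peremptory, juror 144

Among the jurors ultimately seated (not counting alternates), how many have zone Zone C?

2

Removed: #131, #133, #134, #139, #140, #143, #144, #146, #148, #154, #155.
Seated jurors 1–9: #132, #135, #136, #137, #138, #141, #142, #145, #147 (alternates #149, #150, #151, #152 not counted).
Of those, in Zone C: #135, #147 → 2.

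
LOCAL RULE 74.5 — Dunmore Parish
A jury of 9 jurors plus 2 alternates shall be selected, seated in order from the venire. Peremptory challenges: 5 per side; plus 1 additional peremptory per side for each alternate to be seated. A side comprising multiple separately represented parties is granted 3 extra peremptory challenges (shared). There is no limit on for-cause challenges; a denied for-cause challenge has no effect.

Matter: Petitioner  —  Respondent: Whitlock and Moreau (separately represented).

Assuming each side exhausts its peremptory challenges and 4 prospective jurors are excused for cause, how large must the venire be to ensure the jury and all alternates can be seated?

Seats to fill: 9 + 2 alternates = 11.
Peremptories — Petitioner: 5 + 1×2 = 7; Respondent: 5 + 1×2 + 3 = 10; total 17.
For-cause removals: 4.
Minimum venire: 11 + 17 + 4 = 32.

32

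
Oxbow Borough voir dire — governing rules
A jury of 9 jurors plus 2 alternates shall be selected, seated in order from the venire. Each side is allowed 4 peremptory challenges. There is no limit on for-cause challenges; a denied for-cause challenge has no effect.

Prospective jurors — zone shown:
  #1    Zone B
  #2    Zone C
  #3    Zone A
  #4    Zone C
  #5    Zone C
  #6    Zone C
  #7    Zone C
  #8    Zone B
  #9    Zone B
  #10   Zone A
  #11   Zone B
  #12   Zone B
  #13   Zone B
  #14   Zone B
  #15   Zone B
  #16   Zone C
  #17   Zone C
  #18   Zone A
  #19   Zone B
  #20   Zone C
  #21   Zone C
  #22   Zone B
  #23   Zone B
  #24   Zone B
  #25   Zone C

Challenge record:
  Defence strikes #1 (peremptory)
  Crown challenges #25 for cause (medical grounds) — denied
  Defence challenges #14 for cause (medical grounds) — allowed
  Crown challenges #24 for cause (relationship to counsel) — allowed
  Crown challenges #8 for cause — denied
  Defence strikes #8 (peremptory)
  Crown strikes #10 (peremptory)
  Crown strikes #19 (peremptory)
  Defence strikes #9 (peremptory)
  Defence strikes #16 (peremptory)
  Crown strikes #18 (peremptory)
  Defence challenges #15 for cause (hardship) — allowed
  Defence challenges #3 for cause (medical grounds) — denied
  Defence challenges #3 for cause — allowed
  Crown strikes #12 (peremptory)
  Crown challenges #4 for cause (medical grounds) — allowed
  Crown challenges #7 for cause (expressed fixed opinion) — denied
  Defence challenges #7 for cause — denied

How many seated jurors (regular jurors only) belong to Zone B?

2

Removed: #1, #3, #4, #8, #9, #10, #12, #14, #15, #16, #18, #19, #24.
Seated jurors 1–9: #2, #5, #6, #7, #11, #13, #17, #20, #21 (alternates #22, #23 not counted).
Of those, in Zone B: #11, #13 → 2.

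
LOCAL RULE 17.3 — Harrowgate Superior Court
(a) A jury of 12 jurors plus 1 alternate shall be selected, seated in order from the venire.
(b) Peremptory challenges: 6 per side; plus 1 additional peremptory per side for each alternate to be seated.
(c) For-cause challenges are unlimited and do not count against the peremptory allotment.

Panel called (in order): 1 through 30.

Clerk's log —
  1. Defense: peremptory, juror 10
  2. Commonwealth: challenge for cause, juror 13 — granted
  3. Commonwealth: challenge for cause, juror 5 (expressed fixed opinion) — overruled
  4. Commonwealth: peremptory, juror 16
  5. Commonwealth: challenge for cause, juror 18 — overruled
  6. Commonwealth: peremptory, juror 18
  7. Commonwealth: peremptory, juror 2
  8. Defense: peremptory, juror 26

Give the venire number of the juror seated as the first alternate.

Removed: #2, #10, #13, #16, #18, #26. (#5 stays — for-cause denied.)
Seating in order: seats 1–12 → #1, #3, #4, #5, #6, #7, #8, #9, #11, #12, #14, #15; alternates → #17.
So alternate 1 is #17.

17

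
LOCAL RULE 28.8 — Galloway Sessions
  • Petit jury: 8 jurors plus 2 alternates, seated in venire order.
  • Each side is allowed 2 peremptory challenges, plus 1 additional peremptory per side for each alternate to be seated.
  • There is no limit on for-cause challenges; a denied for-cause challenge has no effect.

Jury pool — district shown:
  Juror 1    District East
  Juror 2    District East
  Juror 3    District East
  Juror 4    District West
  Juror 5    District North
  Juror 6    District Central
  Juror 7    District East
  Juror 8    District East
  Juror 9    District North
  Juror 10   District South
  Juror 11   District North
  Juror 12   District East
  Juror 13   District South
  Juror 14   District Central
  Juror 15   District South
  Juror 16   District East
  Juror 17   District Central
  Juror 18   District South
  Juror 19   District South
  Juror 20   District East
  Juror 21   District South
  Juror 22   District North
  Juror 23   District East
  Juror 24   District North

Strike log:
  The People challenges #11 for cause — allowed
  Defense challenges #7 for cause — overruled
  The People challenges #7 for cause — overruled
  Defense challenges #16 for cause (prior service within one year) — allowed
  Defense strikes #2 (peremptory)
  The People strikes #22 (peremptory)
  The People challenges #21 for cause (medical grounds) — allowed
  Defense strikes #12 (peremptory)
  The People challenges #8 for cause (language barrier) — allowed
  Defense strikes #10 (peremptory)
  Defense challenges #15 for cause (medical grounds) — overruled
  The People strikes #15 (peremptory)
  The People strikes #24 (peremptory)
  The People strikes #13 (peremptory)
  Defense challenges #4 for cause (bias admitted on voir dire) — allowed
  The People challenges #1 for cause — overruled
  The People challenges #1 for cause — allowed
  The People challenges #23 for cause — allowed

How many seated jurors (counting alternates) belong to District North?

2

Removed: #1, #2, #4, #8, #10, #11, #12, #13, #15, #16, #21, #22, #23, #24.
Seated (10 incl. alternates): #3, #5, #6, #7, #9, #14, #17, #18, #19, #20.
Of those, in District North: #5, #9 → 2.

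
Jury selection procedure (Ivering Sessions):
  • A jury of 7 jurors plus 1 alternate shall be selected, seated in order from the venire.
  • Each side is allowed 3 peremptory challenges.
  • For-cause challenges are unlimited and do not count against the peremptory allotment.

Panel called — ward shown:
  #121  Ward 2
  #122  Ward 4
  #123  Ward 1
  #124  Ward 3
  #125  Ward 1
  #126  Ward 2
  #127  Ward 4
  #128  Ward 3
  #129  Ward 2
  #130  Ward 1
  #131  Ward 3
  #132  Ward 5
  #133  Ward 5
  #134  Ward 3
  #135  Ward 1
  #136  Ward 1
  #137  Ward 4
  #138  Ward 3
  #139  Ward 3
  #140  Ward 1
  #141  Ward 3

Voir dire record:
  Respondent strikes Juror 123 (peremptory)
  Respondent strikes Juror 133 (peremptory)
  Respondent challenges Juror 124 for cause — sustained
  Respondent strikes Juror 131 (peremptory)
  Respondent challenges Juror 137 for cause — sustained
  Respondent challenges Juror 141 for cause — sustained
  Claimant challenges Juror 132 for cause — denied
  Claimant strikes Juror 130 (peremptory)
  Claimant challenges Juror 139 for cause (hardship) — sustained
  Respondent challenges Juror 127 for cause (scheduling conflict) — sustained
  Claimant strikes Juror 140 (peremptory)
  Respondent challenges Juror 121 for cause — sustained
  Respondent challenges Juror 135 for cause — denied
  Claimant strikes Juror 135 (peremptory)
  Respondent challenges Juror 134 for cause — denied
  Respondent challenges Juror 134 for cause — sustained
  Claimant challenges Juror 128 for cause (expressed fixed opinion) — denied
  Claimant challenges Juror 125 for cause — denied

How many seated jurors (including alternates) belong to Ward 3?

Removed: #121, #123, #124, #127, #130, #131, #133, #134, #135, #137, #139, #140, #141.
Seated (8 incl. alternates): #122, #125, #126, #128, #129, #132, #136, #138.
Of those, in Ward 3: #128, #138 → 2.

2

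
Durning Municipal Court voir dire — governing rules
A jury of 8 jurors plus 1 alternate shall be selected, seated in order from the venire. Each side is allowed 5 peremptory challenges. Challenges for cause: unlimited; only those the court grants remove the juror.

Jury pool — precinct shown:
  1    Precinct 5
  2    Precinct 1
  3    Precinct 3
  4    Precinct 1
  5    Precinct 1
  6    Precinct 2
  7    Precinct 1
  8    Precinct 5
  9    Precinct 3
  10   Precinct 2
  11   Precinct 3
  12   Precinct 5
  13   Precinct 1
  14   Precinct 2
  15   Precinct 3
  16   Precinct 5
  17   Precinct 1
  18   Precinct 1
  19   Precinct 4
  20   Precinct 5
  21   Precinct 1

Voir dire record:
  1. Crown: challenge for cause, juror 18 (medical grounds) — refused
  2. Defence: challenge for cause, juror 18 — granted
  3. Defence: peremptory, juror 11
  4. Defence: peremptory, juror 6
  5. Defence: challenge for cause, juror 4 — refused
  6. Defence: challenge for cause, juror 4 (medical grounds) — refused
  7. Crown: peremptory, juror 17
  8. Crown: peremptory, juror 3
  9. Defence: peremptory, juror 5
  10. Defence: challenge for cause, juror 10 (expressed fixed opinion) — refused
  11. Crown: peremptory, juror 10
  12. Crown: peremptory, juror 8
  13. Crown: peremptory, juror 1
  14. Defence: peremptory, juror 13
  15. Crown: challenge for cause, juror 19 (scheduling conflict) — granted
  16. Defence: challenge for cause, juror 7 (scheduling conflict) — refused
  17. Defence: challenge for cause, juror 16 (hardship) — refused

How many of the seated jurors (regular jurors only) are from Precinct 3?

Removed: #1, #3, #5, #6, #8, #10, #11, #13, #17, #18, #19.
Seated jurors 1–8: #2, #4, #7, #9, #12, #14, #15, #16 (alternates #20 not counted).
Of those, in Precinct 3: #9, #15 → 2.

2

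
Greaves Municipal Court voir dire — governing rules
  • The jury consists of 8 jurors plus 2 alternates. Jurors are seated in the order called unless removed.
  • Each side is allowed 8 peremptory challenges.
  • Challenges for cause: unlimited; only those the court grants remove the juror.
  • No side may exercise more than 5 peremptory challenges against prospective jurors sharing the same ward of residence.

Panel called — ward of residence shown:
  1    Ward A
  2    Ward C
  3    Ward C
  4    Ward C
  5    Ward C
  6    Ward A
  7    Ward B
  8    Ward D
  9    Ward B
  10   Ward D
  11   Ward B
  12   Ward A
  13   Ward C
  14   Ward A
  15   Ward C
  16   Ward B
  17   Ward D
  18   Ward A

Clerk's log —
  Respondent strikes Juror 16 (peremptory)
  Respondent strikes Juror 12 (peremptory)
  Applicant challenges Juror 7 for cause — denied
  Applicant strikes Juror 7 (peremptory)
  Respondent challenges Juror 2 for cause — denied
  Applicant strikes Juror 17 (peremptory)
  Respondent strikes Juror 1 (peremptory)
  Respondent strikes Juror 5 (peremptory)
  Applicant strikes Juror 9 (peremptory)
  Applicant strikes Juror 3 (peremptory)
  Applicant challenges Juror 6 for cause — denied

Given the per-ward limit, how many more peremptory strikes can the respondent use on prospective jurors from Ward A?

Respondent peremptories so far: #16, #12, #1, #5 — 4 of 8 used, 4 left overall.
Against Ward A: #12, #1 — 2 used; per-ward cap 5 leaves 3.
Binding limit: min(4, 3) = 3.

3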